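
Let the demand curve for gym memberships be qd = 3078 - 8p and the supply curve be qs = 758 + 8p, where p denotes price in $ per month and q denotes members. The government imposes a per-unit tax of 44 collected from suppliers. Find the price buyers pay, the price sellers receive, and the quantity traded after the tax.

p_b = 167, p_s = 123, q = 1742

Suppliers keep p_s = p_b - 44 per unit, so supply in terms of the buyer price is qs = 406 + 8p_b.
Set qd = qs: 3078 - 8p_b = 406 + 8p_b, so 2672 = 16p_b and p_b = 167.
Then p_s = 167 - 44 = 123 and q = 3078 - 8(167) = 1742.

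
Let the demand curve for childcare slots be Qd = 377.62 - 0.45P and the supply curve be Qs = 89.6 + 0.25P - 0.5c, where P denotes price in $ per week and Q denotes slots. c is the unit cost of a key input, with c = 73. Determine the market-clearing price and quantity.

With c = 73, supply is Qs = 53.1 + 0.25P.
The market clears where 377.62 - 0.45P = 53.1 + 0.25P. Rearranging, 0.7P = 324.52, hence P* = 463.6.
Plugging P* into demand: Q* = 377.62 - 0.45(463.6) = 169.

P* = 463.6, Q* = 169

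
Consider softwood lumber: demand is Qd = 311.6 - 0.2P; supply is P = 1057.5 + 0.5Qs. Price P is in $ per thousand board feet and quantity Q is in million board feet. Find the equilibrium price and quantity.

In direct form, Qs = -2115 + 2P.
Equating demand and supply, 311.6 - 0.2P = -2115 + 2P gives 2.2P = 2426.6, so P* = 1103.
Then Q* = 311.6 - 0.2(1103) = 91.

P* = 1103, Q* = 91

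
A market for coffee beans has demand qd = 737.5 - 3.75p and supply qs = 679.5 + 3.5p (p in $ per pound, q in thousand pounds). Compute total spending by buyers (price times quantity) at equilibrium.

Equating demand and supply, 737.5 - 3.75p = 679.5 + 3.5p gives 7.25p = 58, so p* = 8.
Then q* = 737.5 - 3.75(8) = 707.5.
Total spending by buyers = p* × q* = 8 × 707.5 = 5660.

Total spending by buyers = 5660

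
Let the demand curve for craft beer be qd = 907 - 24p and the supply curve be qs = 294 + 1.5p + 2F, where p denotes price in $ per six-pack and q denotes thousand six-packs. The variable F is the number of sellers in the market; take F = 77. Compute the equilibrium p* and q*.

p* = 18, q* = 475

With F = 77, supply is qs = 448 + 1.5p.
Set qd = qs: 907 - 24p = 448 + 1.5p, so 459 = 25.5p and p* = 18.
Plugging p* into demand: q* = 907 - 24(18) = 475.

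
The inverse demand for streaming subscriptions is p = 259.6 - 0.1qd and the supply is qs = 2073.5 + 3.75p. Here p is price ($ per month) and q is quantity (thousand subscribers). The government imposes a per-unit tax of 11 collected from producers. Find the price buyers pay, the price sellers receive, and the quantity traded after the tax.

p_b = 41, p_s = 30, q = 2186

In direct form, qd = 2596 - 10p.
The tax drives a wedge p_b - p_s = 11. Substituting p_s = p_b - 11 into supply: qs = 2032.25 + 3.75p_b.
Market clearing requires 2596 - 10p_b = 2032.25 + 3.75p_b; hence 563.75 = 13.75p_b and p_b = 41.
So p_s = 30 and the quantity traded is q = 2596 - 10(41) = 2186.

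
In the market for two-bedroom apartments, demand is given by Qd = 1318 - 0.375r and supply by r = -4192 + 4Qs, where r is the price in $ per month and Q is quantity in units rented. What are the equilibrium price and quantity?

Rewriting in direct form: Qs = 1048 + 0.25r.
The market clears where 1318 - 0.375r = 1048 + 0.25r. Rearranging, 0.625r = 270, hence r* = 432.
Plugging r* into demand: Q* = 1318 - 0.375(432) = 1156.

r* = 432, Q* = 1156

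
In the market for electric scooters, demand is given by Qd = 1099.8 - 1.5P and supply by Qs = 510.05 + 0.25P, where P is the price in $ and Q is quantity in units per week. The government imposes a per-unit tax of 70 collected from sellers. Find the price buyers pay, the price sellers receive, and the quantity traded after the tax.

The tax drives a wedge P_b - P_s = 70. Substituting P_s = P_b - 70 into supply: Qs = 492.55 + 0.25P_b.
Market clearing requires 1099.8 - 1.5P_b = 492.55 + 0.25P_b; hence 607.25 = 1.75P_b and P_b = 347.
Then P_s = 347 - 70 = 277 and Q = 1099.8 - 1.5(347) = 579.3.

P_b = 347, P_s = 277, Q = 579.3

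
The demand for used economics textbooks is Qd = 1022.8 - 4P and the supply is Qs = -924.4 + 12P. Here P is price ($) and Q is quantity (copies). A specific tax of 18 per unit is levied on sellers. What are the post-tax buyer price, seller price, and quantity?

Sellers keep P_s = P_b - 18 per unit, so supply in terms of the buyer price is Qs = -1140.4 + 12P_b.
Set Qd = Qs: 1022.8 - 4P_b = -1140.4 + 12P_b, so 2163.2 = 16P_b and P_b = 135.2.
Then P_s = 135.2 - 18 = 117.2 and Q = 1022.8 - 4(135.2) = 482.

P_b = 135.2, P_s = 117.2, Q = 482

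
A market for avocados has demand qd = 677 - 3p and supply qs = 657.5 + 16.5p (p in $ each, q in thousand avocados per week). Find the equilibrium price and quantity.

At equilibrium qd = qs, so 677 - 3p = 657.5 + 16.5p; collecting terms, 19.5 = 19.5p and p* = 1.
Then q* = 677 - 3(1) = 674.

p* = 1, q* = 674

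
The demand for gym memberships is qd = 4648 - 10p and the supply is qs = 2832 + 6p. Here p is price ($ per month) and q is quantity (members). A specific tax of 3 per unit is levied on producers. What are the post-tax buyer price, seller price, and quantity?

With a tax of 3 on producers, they supply based on the net price p_s = p_b - 3, so qs = 2814 + 6p_b.
Set qd = qs: 4648 - 10p_b = 2814 + 6p_b, so 1834 = 16p_b and p_b = 114.625.
So p_s = 111.625 and the quantity traded is q = 4648 - 10(114.625) = 3501.75.

p_b = 114.625, p_s = 111.625, q = 3501.75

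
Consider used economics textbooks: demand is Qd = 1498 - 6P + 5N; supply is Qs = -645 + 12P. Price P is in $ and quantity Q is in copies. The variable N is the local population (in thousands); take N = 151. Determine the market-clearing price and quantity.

With N = 151, demand is Qd = 2253 - 6P.
Equating demand and supply, 2253 - 6P = -645 + 12P gives 18P = 2898, so P* = 161.
Then Q* = 2253 - 6(161) = 1287.

P* = 161, Q* = 1287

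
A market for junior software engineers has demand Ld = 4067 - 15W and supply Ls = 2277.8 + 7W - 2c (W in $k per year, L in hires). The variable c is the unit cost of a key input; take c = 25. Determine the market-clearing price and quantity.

With c = 25, supply is Ls = 2227.8 + 7W.
Equating demand and supply, 4067 - 15W = 2227.8 + 7W gives 22W = 1839.2, so W* = 83.6.
Then L* = 4067 - 15(83.6) = 2813.

W* = 83.6, L* = 2813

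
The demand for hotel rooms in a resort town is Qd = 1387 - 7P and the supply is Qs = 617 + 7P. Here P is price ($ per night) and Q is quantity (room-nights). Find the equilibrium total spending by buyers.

Total spending by buyers = 55110

At equilibrium Qd = Qs, so 1387 - 7P = 617 + 7P; collecting terms, 770 = 14P and P* = 55.
From the demand curve, Q* = 1387 - 7(55) = 1002.
Total spending by buyers = P* × Q* = 55 × 1002 = 55110.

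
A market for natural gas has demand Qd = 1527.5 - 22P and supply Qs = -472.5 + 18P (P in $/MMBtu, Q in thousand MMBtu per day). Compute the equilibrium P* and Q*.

Set Qd = Qs: 1527.5 - 22P = -472.5 + 18P, so 2000 = 40P and P* = 50.
Plugging P* into demand: Q* = 1527.5 - 22(50) = 427.5.

P* = 50, Q* = 427.5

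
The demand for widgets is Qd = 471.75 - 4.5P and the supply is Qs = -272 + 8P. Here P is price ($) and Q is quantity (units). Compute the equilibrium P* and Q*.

Equating demand and supply, 471.75 - 4.5P = -272 + 8P gives 12.5P = 743.75, so P* = 59.5.
Then Q* = 471.75 - 4.5(59.5) = 204.

P* = 59.5, Q* = 204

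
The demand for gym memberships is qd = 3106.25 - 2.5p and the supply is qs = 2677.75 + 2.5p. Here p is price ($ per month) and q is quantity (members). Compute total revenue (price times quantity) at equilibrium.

Set qd = qs: 3106.25 - 2.5p = 2677.75 + 2.5p, so 428.5 = 5p and p* = 85.7.
Plugging p* into demand: q* = 3106.25 - 2.5(85.7) = 2892.
Total revenue = p* × q* = 85.7 × 2892 = 247844.4.

Total revenue = 247844.4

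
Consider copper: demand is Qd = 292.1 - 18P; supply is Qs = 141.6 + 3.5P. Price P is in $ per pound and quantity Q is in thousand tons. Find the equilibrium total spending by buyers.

Total spending by buyers = 1162.7

Set Qd = Qs: 292.1 - 18P = 141.6 + 3.5P, so 150.5 = 21.5P and P* = 7.
From the demand curve, Q* = 292.1 - 18(7) = 166.1.
Total spending by buyers = P* × Q* = 7 × 166.1 = 1162.7.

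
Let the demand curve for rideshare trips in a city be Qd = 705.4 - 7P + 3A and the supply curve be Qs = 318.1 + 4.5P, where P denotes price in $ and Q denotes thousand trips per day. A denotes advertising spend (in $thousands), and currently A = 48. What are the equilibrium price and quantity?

P* = 46.2, Q* = 526

With A = 48, demand is Qd = 849.4 - 7P.
At equilibrium Qd = Qs, so 849.4 - 7P = 318.1 + 4.5P; collecting terms, 531.3 = 11.5P and P* = 46.2.
Plugging P* into demand: Q* = 849.4 - 7(46.2) = 526.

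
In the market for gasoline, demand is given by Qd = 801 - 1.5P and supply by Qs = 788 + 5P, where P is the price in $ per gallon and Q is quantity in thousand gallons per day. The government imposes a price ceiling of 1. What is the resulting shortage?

With P fixed at 1, quantity demanded is 799.5 and quantity supplied is 793.
Shortage = Qd - Qs = 799.5 - 793 = 6.5.

Shortage = 6.5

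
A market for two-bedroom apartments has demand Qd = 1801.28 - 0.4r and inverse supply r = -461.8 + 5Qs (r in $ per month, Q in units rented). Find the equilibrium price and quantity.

r* = 2848.2, Q* = 662

In direct form, Qs = 92.36 + 0.2r.
The market clears where 1801.28 - 0.4r = 92.36 + 0.2r. Rearranging, 0.6r = 1708.92, hence r* = 2848.2.
Plugging r* into demand: Q* = 1801.28 - 0.4(2848.2) = 662.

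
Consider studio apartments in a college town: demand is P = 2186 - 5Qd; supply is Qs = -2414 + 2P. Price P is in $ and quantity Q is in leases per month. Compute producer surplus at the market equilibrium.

Producer surplus = 7921

Rewriting in direct form: Qd = 437.2 - 0.2P.
Equating demand and supply, 437.2 - 0.2P = -2414 + 2P gives 2.2P = 2851.2, so P* = 1296.
Substitute back: Q* = 437.2 - 0.2(1296) = 178.
Supply choke price (Qs = 0): P = 1207. Producer surplus = ½ × (1296 - 1207) × 178 = 7921.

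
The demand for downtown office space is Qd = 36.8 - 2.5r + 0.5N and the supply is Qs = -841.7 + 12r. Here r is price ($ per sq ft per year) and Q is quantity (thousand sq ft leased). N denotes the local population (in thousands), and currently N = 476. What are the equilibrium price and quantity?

r* = 77, Q* = 82.3

With N = 476, demand is Qd = 274.8 - 2.5r.
Equating demand and supply, 274.8 - 2.5r = -841.7 + 12r gives 14.5r = 1116.5, so r* = 77.
Substitute back: Q* = 274.8 - 2.5(77) = 82.3.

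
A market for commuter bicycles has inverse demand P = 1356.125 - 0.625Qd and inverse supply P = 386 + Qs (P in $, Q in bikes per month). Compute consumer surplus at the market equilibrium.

Rewriting in direct form: Qd = 2169.8 - 1.6P and Qs = -386 + P.
Equating demand and supply, 2169.8 - 1.6P = -386 + P gives 2.6P = 2555.8, so P* = 983.
Plugging P* into demand: Q* = 2169.8 - 1.6(983) = 597.
Demand choke price (Qd = 0): P = 2169.8/1.6 = 1356.125. Consumer surplus = ½ × (1356.125 - 983) × 597 = 111377.8125.

Consumer surplus = 111377.8125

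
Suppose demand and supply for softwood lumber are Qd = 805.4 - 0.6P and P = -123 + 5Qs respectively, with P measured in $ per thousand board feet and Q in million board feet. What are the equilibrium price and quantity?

Solving each curve for Q: Qs = 24.6 + 0.2P.
The market clears where 805.4 - 0.6P = 24.6 + 0.2P. Rearranging, 0.8P = 780.8, hence P* = 976.
Substitute back: Q* = 805.4 - 0.6(976) = 219.8.

P* = 976, Q* = 219.8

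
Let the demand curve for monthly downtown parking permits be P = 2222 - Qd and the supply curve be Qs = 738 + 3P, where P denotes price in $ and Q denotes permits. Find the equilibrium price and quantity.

In direct form, Qd = 2222 - P.
Set Qd = Qs: 2222 - P = 738 + 3P, so 1484 = 4P and P* = 371.
Substitute back: Q* = 2222 - 371 = 1851.

P* = 371, Q* = 1851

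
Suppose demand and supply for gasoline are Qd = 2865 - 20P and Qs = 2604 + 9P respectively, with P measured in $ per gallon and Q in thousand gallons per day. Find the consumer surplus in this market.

Equating demand and supply, 2865 - 20P = 2604 + 9P gives 29P = 261, so P* = 9.
From the demand curve, Q* = 2865 - 20(9) = 2685.
Demand choke price (Qd = 0): P = 2865/20 = 143.25. Consumer surplus = ½ × (143.25 - 9) × 2685 = 180230.625.

Consumer surplus = 180230.625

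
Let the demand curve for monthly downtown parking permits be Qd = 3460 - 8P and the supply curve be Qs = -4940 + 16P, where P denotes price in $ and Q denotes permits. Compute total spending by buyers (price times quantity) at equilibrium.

Total spending by buyers = 231000

Set Qd = Qs: 3460 - 8P = -4940 + 16P, so 8400 = 24P and P* = 350.
Substitute back: Q* = 3460 - 8(350) = 660.
Total spending by buyers = P* × Q* = 350 × 660 = 231000.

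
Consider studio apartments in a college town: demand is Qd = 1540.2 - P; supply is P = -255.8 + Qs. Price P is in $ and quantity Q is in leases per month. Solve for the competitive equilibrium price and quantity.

Solving each curve for Q: Qs = 255.8 + P.
Equating demand and supply, 1540.2 - P = 255.8 + P gives 2P = 1284.4, so P* = 642.2.
From the demand curve, Q* = 1540.2 - 642.2 = 898.

P* = 642.2, Q* = 898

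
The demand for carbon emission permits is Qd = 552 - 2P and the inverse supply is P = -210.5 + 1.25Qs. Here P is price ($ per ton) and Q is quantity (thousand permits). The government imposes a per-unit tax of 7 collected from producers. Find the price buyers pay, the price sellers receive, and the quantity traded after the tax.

P_b = 139, P_s = 132, Q = 274

Rewriting in direct form: Qs = 168.4 + 0.8P.
The tax drives a wedge P_b - P_s = 7. Substituting P_s = P_b - 7 into supply: Qs = 162.8 + 0.8P_b.
Market clearing requires 552 - 2P_b = 162.8 + 0.8P_b; hence 389.2 = 2.8P_b and P_b = 139.
So P_s = 132 and the quantity traded is Q = 552 - 2(139) = 274.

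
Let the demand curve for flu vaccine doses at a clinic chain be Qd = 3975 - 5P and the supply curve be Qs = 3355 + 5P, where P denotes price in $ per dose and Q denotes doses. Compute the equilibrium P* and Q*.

P* = 62, Q* = 3665

Set Qd = Qs: 3975 - 5P = 3355 + 5P, so 620 = 10P and P* = 62.
Plugging P* into demand: Q* = 3975 - 5(62) = 3665.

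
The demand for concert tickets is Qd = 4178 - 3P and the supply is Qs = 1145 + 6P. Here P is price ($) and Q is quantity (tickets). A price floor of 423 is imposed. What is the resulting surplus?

Surplus = 774

With P fixed at 423, quantity demanded is 2909 and quantity supplied is 3683.
Surplus = Qs - Qd = 3683 - 2909 = 774.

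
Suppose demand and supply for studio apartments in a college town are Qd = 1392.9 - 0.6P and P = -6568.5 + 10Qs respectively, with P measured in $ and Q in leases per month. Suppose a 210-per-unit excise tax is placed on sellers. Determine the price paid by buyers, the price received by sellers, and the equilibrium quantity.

P_b = 1081.5, P_s = 871.5, Q = 744

Solving each curve for Q: Qs = 656.85 + 0.1P.
With a tax of 210 on sellers, they supply based on the net price P_s = P_b - 210, so Qs = 635.85 + 0.1P_b.
Equate demand and the shifted supply: 1392.9 - 0.6P_b = 635.85 + 0.1P_b, giving 0.7P_b = 757.05, so P_b = 1081.5.
Then P_s = 1081.5 - 210 = 871.5 and Q = 1392.9 - 0.6(1081.5) = 744.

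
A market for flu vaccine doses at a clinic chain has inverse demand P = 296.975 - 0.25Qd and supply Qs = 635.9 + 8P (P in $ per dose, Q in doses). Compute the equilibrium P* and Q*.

P* = 46, Q* = 1003.9

Rewriting in direct form: Qd = 1187.9 - 4P.
The market clears where 1187.9 - 4P = 635.9 + 8P. Rearranging, 12P = 552, hence P* = 46.
From the demand curve, Q* = 1187.9 - 4(46) = 1003.9.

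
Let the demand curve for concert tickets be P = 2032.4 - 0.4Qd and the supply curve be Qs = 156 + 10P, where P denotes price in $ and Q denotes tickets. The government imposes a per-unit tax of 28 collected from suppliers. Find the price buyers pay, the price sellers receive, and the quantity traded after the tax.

Solving each curve for Q: Qd = 5081 - 2.5P.
The tax drives a wedge P_b - P_s = 28. Substituting P_s = P_b - 28 into supply: Qs = -124 + 10P_b.
Equate demand and the shifted supply: 5081 - 2.5P_b = -124 + 10P_b, giving 12.5P_b = 5205, so P_b = 416.4.
Then P_s = 416.4 - 28 = 388.4 and Q = 5081 - 2.5(416.4) = 4040.

P_b = 416.4, P_s = 388.4, Q = 4040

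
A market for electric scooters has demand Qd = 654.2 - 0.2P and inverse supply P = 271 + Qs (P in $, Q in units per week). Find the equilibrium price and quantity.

P* = 771, Q* = 500

Solving each curve for Q: Qs = -271 + P.
Equating demand and supply, 654.2 - 0.2P = -271 + P gives 1.2P = 925.2, so P* = 771.
Plugging P* into demand: Q* = 654.2 - 0.2(771) = 500.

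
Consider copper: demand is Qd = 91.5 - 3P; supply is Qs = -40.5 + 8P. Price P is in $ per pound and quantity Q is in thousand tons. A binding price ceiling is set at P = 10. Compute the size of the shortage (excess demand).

Shortage = 22

At P = 10: Qd = 61.5 and Qs = 39.5.
Shortage = Qd - Qs = 61.5 - 39.5 = 22.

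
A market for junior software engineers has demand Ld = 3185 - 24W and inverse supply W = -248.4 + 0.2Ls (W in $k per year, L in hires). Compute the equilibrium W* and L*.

W* = 67, L* = 1577

Solving each curve for L: Ls = 1242 + 5W.
At equilibrium Ld = Ls, so 3185 - 24W = 1242 + 5W; collecting terms, 1943 = 29W and W* = 67.
From the demand curve, L* = 3185 - 24(67) = 1577.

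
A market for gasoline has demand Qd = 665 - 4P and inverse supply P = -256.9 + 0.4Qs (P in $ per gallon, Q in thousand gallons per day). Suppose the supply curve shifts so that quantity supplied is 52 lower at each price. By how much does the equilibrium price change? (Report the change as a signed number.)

ΔP = 8

Solving each curve for Q: Qs = 642.25 + 2.5P.
The market clears where 665 - 4P = 642.25 + 2.5P. Rearranging, 6.5P = 22.75, hence P* = 3.5.
Then Q* = 665 - 4(3.5) = 651.
After the shift, supply is Qs = 590.25 + 2.5P.
The new intersection has 74.75 = 6.5P, i.e. P = 11.5, Q = 619.
ΔP = 11.5 - 3.5 = 8.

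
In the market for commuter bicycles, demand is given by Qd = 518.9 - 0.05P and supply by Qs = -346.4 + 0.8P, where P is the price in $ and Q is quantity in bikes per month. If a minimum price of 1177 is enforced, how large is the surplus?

Surplus = 135.15

With P fixed at 1177, quantity demanded is 460.05 and quantity supplied is 595.2.
Surplus = Qs - Qd = 595.2 - 460.05 = 135.15.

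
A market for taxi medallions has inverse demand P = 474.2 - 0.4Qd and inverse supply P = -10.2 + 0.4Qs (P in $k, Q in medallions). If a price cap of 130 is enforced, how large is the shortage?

In direct form, Qd = 1185.5 - 2.5P and Qs = 25.5 + 2.5P.
With P fixed at 130, quantity demanded is 860.5 and quantity supplied is 350.5.
Shortage = Qd - Qs = 860.5 - 350.5 = 510.

Shortage = 510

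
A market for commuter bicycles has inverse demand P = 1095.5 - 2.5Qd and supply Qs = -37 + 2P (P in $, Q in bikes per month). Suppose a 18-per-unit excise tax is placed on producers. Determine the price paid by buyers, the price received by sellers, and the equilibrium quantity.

In direct form, Qd = 438.2 - 0.4P.
The tax drives a wedge P_b - P_s = 18. Substituting P_s = P_b - 18 into supply: Qs = -73 + 2P_b.
Market clearing requires 438.2 - 0.4P_b = -73 + 2P_b; hence 511.2 = 2.4P_b and P_b = 213.
So P_s = 195 and the quantity traded is Q = 438.2 - 0.4(213) = 353.

P_b = 213, P_s = 195, Q = 353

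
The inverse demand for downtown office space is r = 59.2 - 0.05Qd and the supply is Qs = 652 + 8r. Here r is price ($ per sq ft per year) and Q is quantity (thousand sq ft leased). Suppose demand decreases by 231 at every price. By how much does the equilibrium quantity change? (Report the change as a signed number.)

ΔQ = -66

Rewriting in direct form: Qd = 1184 - 20r.
The market clears where 1184 - 20r = 652 + 8r. Rearranging, 28r = 532, hence r* = 19.
Then Q* = 1184 - 20(19) = 804.
After the shift, demand is Qd = 953 - 20r.
New equilibrium: 301 = 28r, so r = 10.75 and Q = 738.
ΔQ = 738 - 804 = -66.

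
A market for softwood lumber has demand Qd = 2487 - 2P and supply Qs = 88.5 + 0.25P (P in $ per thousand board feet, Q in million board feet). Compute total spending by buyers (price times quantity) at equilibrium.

Set Qd = Qs: 2487 - 2P = 88.5 + 0.25P, so 2398.5 = 2.25P and P* = 1066.
Then Q* = 2487 - 2(1066) = 355.
Total spending by buyers = P* × Q* = 1066 × 355 = 378430.

Total spending by buyers = 378430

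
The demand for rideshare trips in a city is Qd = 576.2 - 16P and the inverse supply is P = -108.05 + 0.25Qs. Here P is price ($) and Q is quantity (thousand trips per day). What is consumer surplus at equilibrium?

Consumer surplus = 6641.28125

Solving each curve for Q: Qs = 432.2 + 4P.
Set Qd = Qs: 576.2 - 16P = 432.2 + 4P, so 144 = 20P and P* = 7.2.
Substitute back: Q* = 576.2 - 16(7.2) = 461.
Demand choke price (Qd = 0): P = 576.2/16 = 36.0125. Consumer surplus = ½ × (36.0125 - 7.2) × 461 = 6641.28125.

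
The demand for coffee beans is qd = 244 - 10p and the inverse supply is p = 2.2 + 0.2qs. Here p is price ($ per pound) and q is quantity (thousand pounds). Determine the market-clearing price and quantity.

Inverting to quantity form: qs = -11 + 5p.
Equating demand and supply, 244 - 10p = -11 + 5p gives 15p = 255, so p* = 17.
From the demand curve, q* = 244 - 10(17) = 74.

p* = 17, q* = 74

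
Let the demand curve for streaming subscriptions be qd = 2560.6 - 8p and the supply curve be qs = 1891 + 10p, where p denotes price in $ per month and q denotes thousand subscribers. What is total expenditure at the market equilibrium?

Total expenditure = 84183.6

Set qd = qs: 2560.6 - 8p = 1891 + 10p, so 669.6 = 18p and p* = 37.2.
From the demand curve, q* = 2560.6 - 8(37.2) = 2263.
Total expenditure = p* × q* = 37.2 × 2263 = 84183.6.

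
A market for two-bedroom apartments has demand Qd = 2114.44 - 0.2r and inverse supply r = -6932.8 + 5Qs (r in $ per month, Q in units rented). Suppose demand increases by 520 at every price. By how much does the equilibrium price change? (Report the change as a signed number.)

In direct form, Qs = 1386.56 + 0.2r.
Set Qd = Qs: 2114.44 - 0.2r = 1386.56 + 0.2r, so 727.88 = 0.4r and r* = 1819.7.
Then Q* = 2114.44 - 0.2(1819.7) = 1750.5.
After the shift, demand is Qd = 2634.44 - 0.2r.
The new intersection has 1247.88 = 0.4r, i.e. r = 3119.7, Q = 2010.5.
Δr = 3119.7 - 1819.7 = 1300.

Δr = 1300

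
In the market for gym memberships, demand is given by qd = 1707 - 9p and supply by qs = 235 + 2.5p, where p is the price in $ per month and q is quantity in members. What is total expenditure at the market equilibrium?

Total expenditure = 71040

At equilibrium qd = qs, so 1707 - 9p = 235 + 2.5p; collecting terms, 1472 = 11.5p and p* = 128.
Substitute back: q* = 1707 - 9(128) = 555.
Total expenditure = p* × q* = 128 × 555 = 71040.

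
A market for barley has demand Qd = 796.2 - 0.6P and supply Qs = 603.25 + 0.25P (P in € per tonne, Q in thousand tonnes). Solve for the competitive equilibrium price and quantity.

At equilibrium Qd = Qs, so 796.2 - 0.6P = 603.25 + 0.25P; collecting terms, 192.95 = 0.85P and P* = 227.
Then Q* = 796.2 - 0.6(227) = 660.

P* = 227, Q* = 660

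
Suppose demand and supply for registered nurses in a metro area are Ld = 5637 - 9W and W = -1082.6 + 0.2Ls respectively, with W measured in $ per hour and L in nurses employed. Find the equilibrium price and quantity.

Solving each curve for L: Ls = 5413 + 5W.
Set Ld = Ls: 5637 - 9W = 5413 + 5W, so 224 = 14W and W* = 16.
Then L* = 5637 - 9(16) = 5493.

W* = 16, L* = 5493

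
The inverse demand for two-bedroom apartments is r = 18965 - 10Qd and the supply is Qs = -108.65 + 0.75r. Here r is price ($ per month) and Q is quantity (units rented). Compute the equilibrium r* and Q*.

r* = 2359, Q* = 1660.6

Solving each curve for Q: Qd = 1896.5 - 0.1r.
Equating demand and supply, 1896.5 - 0.1r = -108.65 + 0.75r gives 0.85r = 2005.15, so r* = 2359.
From the demand curve, Q* = 1896.5 - 0.1(2359) = 1660.6.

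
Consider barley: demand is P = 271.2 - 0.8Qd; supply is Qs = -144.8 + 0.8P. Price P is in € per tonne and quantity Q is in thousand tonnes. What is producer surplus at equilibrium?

Rewriting in direct form: Qd = 339 - 1.25P.
Set Qd = Qs: 339 - 1.25P = -144.8 + 0.8P, so 483.8 = 2.05P and P* = 236.
Plugging P* into demand: Q* = 339 - 1.25(236) = 44.
Supply choke price (Qs = 0): P = 181. Producer surplus = ½ × (236 - 181) × 44 = 1210.

Producer surplus = 1210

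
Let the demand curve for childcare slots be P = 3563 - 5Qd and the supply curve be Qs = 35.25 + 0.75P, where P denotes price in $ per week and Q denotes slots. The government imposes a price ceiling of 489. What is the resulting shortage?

Solving each curve for Q: Qd = 712.6 - 0.2P.
With P fixed at 489, quantity demanded is 614.8 and quantity supplied is 402.
Shortage = Qd - Qs = 614.8 - 402 = 212.8.

Shortage = 212.8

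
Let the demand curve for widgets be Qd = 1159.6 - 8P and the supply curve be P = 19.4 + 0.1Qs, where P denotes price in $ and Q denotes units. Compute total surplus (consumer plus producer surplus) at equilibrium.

In direct form, Qs = -194 + 10P.
Equating demand and supply, 1159.6 - 8P = -194 + 10P gives 18P = 1353.6, so P* = 75.2.
From the demand curve, Q* = 1159.6 - 8(75.2) = 558.
Demand choke price = 144.95; supply choke price = 19.4. CS = ½(144.95 - 75.2)(558) = 19460.25; PS = ½(75.2 - 19.4)(558) = 15568.2. Total surplus = 35028.45.

Total surplus = 35028.45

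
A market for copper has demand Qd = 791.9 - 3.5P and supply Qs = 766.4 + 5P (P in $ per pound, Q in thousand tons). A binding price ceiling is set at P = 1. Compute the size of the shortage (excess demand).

Shortage = 17

With P fixed at 1, quantity demanded is 788.4 and quantity supplied is 771.4.
Shortage = Qd - Qs = 788.4 - 771.4 = 17.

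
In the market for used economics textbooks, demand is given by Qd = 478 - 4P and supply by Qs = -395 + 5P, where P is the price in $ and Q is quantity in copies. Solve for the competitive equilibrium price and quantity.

At equilibrium Qd = Qs, so 478 - 4P = -395 + 5P; collecting terms, 873 = 9P and P* = 97.
Plugging P* into demand: Q* = 478 - 4(97) = 90.

P* = 97, Q* = 90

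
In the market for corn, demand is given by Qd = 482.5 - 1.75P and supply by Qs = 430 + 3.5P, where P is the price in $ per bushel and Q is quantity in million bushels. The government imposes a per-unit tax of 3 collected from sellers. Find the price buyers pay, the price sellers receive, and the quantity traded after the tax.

P_b = 12, P_s = 9, Q = 461.5

The tax drives a wedge P_b - P_s = 3. Substituting P_s = P_b - 3 into supply: Qs = 419.5 + 3.5P_b.
Equate demand and the shifted supply: 482.5 - 1.75P_b = 419.5 + 3.5P_b, giving 5.25P_b = 63, so P_b = 12.
Then P_s = 12 - 3 = 9 and Q = 482.5 - 1.75(12) = 461.5.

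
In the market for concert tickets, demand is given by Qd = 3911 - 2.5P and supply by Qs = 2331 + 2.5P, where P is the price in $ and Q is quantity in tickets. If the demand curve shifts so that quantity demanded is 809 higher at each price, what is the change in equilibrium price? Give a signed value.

At equilibrium Qd = Qs, so 3911 - 2.5P = 2331 + 2.5P; collecting terms, 1580 = 5P and P* = 316.
From the demand curve, Q* = 3911 - 2.5(316) = 3121.
After the shift, demand is Qd = 4720 - 2.5P.
Re-solving, 5P = 2389 gives P = 477.8 and Q = 3525.5.
ΔP = 477.8 - 316 = 161.8.

ΔP = 161.8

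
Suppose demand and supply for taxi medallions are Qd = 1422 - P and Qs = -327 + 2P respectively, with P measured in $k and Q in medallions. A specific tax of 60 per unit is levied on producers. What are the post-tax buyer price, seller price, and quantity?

P_b = 623, P_s = 563, Q = 799

The tax drives a wedge P_b - P_s = 60. Substituting P_s = P_b - 60 into supply: Qs = -447 + 2P_b.
Market clearing requires 1422 - P_b = -447 + 2P_b; hence 1869 = 3P_b and P_b = 623.
So P_s = 563 and the quantity traded is Q = 1422 - 623 = 799.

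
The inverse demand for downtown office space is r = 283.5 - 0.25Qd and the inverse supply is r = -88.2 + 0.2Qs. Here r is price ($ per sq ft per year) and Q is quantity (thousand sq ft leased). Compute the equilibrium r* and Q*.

r* = 77, Q* = 826

Rewriting in direct form: Qd = 1134 - 4r and Qs = 441 + 5r.
Set Qd = Qs: 1134 - 4r = 441 + 5r, so 693 = 9r and r* = 77.
Then Q* = 1134 - 4(77) = 826.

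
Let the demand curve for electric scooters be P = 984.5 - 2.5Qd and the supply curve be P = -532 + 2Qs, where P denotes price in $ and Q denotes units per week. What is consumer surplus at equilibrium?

Inverting to quantity form: Qd = 393.8 - 0.4P and Qs = 266 + 0.5P.
At equilibrium Qd = Qs, so 393.8 - 0.4P = 266 + 0.5P; collecting terms, 127.8 = 0.9P and P* = 142.
Substitute back: Q* = 393.8 - 0.4(142) = 337.
Demand choke price (Qd = 0): P = 393.8/0.4 = 984.5. Consumer surplus = ½ × (984.5 - 142) × 337 = 141961.25.

Consumer surplus = 141961.25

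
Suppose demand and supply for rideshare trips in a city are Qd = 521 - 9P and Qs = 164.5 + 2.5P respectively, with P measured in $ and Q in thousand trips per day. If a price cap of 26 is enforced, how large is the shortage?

With P fixed at 26, quantity demanded is 287 and quantity supplied is 229.5.
Shortage = Qd - Qs = 287 - 229.5 = 57.5.

Shortage = 57.5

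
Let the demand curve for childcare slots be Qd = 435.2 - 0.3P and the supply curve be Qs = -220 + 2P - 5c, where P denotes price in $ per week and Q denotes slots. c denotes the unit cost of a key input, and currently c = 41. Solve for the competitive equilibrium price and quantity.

P* = 374, Q* = 323

With c = 41, supply is Qs = -425 + 2P.
The market clears where 435.2 - 0.3P = -425 + 2P. Rearranging, 2.3P = 860.2, hence P* = 374.
Substitute back: Q* = 435.2 - 0.3(374) = 323.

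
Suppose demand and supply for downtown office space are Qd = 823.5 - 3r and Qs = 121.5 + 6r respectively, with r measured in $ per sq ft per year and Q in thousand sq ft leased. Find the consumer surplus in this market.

Set Qd = Qs: 823.5 - 3r = 121.5 + 6r, so 702 = 9r and r* = 78.
Then Q* = 823.5 - 3(78) = 589.5.
Demand choke price (Qd = 0): r = 823.5/3 = 274.5. Consumer surplus = ½ × (274.5 - 78) × 589.5 = 57918.375.

Consumer surplus = 57918.375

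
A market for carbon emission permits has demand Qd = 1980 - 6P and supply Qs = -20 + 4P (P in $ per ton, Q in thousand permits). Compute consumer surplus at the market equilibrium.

Consumer surplus = 50700

Equating demand and supply, 1980 - 6P = -20 + 4P gives 10P = 2000, so P* = 200.
Plugging P* into demand: Q* = 1980 - 6(200) = 780.
Demand choke price (Qd = 0): P = 1980/6 = 330. Consumer surplus = ½ × (330 - 200) × 780 = 50700.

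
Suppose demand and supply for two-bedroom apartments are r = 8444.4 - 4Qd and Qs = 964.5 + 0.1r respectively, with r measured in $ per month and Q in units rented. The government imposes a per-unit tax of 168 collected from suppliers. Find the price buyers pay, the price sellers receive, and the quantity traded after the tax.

Solving each curve for Q: Qd = 2111.1 - 0.25r.
The tax drives a wedge r_b - r_s = 168. Substituting r_s = r_b - 168 into supply: Qs = 947.7 + 0.1r_b.
Set Qd = Qs: 2111.1 - 0.25r_b = 947.7 + 0.1r_b, so 1163.4 = 0.35r_b and r_b = 3324.
Then r_s = 3324 - 168 = 3156 and Q = 2111.1 - 0.25(3324) = 1280.1.

r_b = 3324, r_s = 3156, Q = 1280.1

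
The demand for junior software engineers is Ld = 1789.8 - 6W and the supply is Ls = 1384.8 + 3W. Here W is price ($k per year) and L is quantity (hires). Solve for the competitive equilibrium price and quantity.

Set Ld = Ls: 1789.8 - 6W = 1384.8 + 3W, so 405 = 9W and W* = 45.
Substitute back: L* = 1789.8 - 6(45) = 1519.8.

W* = 45, L* = 1519.8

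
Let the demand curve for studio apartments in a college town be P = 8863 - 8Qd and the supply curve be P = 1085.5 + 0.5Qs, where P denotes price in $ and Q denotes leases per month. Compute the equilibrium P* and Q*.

Rewriting in direct form: Qd = 1107.875 - 0.125P and Qs = -2171 + 2P.
Equating demand and supply, 1107.875 - 0.125P = -2171 + 2P gives 2.125P = 3278.875, so P* = 1543.
Then Q* = 1107.875 - 0.125(1543) = 915.

P* = 1543, Q* = 915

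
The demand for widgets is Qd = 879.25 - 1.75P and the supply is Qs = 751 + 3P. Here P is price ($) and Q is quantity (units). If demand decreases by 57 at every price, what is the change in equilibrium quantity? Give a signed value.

The market clears where 879.25 - 1.75P = 751 + 3P. Rearranging, 4.75P = 128.25, hence P* = 27.
Plugging P* into demand: Q* = 879.25 - 1.75(27) = 832.
After the shift, demand is Qd = 822.25 - 1.75P.
Re-solving, 4.75P = 71.25 gives P = 15 and Q = 796.
ΔQ = 796 - 832 = -36.

ΔQ = -36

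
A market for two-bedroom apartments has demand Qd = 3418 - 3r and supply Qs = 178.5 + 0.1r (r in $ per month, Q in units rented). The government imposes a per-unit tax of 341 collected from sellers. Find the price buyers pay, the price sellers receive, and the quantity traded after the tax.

The tax drives a wedge r_b - r_s = 341. Substituting r_s = r_b - 341 into supply: Qs = 144.4 + 0.1r_b.
Market clearing requires 3418 - 3r_b = 144.4 + 0.1r_b; hence 3273.6 = 3.1r_b and r_b = 1056.
So r_s = 715 and the quantity traded is Q = 3418 - 3(1056) = 250.

r_b = 1056, r_s = 715, Q = 250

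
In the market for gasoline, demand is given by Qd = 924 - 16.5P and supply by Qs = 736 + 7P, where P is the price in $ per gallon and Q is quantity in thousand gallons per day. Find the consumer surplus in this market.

At equilibrium Qd = Qs, so 924 - 16.5P = 736 + 7P; collecting terms, 188 = 23.5P and P* = 8.
Then Q* = 924 - 16.5(8) = 792.
Demand choke price (Qd = 0): P = 924/16.5 = 56. Consumer surplus = ½ × (56 - 8) × 792 = 19008.

Consumer surplus = 19008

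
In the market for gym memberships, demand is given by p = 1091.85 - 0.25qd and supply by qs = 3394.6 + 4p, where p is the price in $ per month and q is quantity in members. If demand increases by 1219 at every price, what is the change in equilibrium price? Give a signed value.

Δp = 152.375

Inverting to quantity form: qd = 4367.4 - 4p.
Set qd = qs: 4367.4 - 4p = 3394.6 + 4p, so 972.8 = 8p and p* = 121.6.
Plugging p* into demand: q* = 4367.4 - 4(121.6) = 3881.
After the shift, demand is qd = 5586.4 - 4p.
New equilibrium: 2191.8 = 8p, so p = 273.975 and q = 4490.5.
Δp = 273.975 - 121.6 = 152.375.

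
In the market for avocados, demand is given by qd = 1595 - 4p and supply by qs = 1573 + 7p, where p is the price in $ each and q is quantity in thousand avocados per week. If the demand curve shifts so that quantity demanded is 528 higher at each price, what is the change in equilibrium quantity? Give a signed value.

At equilibrium qd = qs, so 1595 - 4p = 1573 + 7p; collecting terms, 22 = 11p and p* = 2.
Plugging p* into demand: q* = 1595 - 4(2) = 1587.
After the shift, demand is qd = 2123 - 4p.
The new intersection has 550 = 11p, i.e. p = 50, q = 1923.
Δq = 1923 - 1587 = 336.

Δq = 336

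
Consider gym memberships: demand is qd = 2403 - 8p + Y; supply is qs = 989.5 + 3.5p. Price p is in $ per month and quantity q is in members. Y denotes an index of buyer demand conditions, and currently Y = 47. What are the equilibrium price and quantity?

With Y = 47, demand is qd = 2450 - 8p.
The market clears where 2450 - 8p = 989.5 + 3.5p. Rearranging, 11.5p = 1460.5, hence p* = 127.
Plugging p* into demand: q* = 2450 - 8(127) = 1434.

p* = 127, q* = 1434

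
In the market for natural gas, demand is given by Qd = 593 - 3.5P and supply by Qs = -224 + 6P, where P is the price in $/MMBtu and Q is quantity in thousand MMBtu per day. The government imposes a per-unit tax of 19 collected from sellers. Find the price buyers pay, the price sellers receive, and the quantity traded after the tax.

P_b = 98, P_s = 79, Q = 250

Sellers keep P_s = P_b - 19 per unit, so supply in terms of the buyer price is Qs = -338 + 6P_b.
Equate demand and the shifted supply: 593 - 3.5P_b = -338 + 6P_b, giving 9.5P_b = 931, so P_b = 98.
Then P_s = 98 - 19 = 79 and Q = 593 - 3.5(98) = 250.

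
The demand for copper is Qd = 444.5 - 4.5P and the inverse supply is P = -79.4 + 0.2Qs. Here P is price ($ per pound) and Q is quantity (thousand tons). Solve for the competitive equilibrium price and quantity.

In direct form, Qs = 397 + 5P.
At equilibrium Qd = Qs, so 444.5 - 4.5P = 397 + 5P; collecting terms, 47.5 = 9.5P and P* = 5.
From the demand curve, Q* = 444.5 - 4.5(5) = 422.

P* = 5, Q* = 422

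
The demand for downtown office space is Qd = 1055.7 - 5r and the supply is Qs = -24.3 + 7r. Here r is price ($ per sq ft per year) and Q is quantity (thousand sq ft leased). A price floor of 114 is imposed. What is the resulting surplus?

Surplus = 288

With r fixed at 114, quantity demanded is 485.7 and quantity supplied is 773.7.
Surplus = Qs - Qd = 773.7 - 485.7 = 288.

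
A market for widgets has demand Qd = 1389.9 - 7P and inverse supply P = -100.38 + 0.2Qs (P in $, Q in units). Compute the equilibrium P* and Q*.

P* = 74, Q* = 871.9

Solving each curve for Q: Qs = 501.9 + 5P.
Equating demand and supply, 1389.9 - 7P = 501.9 + 5P gives 12P = 888, so P* = 74.
Then Q* = 1389.9 - 7(74) = 871.9.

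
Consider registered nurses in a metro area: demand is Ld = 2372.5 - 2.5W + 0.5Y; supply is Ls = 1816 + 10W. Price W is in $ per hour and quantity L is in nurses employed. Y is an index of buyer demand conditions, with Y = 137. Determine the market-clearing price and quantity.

With Y = 137, demand is Ld = 2441 - 2.5W.
Set Ld = Ls: 2441 - 2.5W = 1816 + 10W, so 625 = 12.5W and W* = 50.
Plugging W* into demand: L* = 2441 - 2.5(50) = 2316.

W* = 50, L* = 2316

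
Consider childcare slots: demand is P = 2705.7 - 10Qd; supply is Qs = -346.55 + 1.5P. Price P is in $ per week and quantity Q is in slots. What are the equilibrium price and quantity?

P* = 385.7, Q* = 232

Rewriting in direct form: Qd = 270.57 - 0.1P.
Equating demand and supply, 270.57 - 0.1P = -346.55 + 1.5P gives 1.6P = 617.12, so P* = 385.7.
From the demand curve, Q* = 270.57 - 0.1(385.7) = 232.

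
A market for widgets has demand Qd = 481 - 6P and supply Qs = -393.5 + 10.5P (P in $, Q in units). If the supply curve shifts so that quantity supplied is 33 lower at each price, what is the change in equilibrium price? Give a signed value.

The market clears where 481 - 6P = -393.5 + 10.5P. Rearranging, 16.5P = 874.5, hence P* = 53.
Substitute back: Q* = 481 - 6(53) = 163.
After the shift, supply is Qs = -426.5 + 10.5P.
New equilibrium: 907.5 = 16.5P, so P = 55 and Q = 151.
ΔP = 55 - 53 = 2.

ΔP = 2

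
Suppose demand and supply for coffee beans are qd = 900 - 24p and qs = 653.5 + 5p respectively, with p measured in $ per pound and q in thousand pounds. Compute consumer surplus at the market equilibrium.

Consumer surplus = 10092

Set qd = qs: 900 - 24p = 653.5 + 5p, so 246.5 = 29p and p* = 8.5.
Plugging p* into demand: q* = 900 - 24(8.5) = 696.
Demand choke price (qd = 0): p = 900/24 = 37.5. Consumer surplus = ½ × (37.5 - 8.5) × 696 = 10092.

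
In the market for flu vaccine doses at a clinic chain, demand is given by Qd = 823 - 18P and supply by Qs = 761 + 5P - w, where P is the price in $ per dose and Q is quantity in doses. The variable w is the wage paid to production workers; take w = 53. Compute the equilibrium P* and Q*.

With w = 53, supply is Qs = 708 + 5P.
At equilibrium Qd = Qs, so 823 - 18P = 708 + 5P; collecting terms, 115 = 23P and P* = 5.
Then Q* = 823 - 18(5) = 733.

P* = 5, Q* = 733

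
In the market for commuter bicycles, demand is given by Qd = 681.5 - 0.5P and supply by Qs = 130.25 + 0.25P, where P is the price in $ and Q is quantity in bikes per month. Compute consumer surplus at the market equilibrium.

Consumer surplus = 98596

Equating demand and supply, 681.5 - 0.5P = 130.25 + 0.25P gives 0.75P = 551.25, so P* = 735.
Then Q* = 681.5 - 0.5(735) = 314.
Demand choke price (Qd = 0): P = 681.5/0.5 = 1363. Consumer surplus = ½ × (1363 - 735) × 314 = 98596.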